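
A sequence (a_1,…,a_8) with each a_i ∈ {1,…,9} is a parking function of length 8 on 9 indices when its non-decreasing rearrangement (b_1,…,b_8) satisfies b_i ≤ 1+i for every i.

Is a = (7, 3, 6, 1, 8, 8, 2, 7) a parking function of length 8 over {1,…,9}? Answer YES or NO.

NO

Rearranged: b = (1, 2, 3, 6, 7, 7, 8, 8).
  b_1=1 ≤ 2
  b_2=2 ≤ 3
  b_3=3 ≤ 4
  b_4=6 > 5
  fails at i=4 ⇒ NO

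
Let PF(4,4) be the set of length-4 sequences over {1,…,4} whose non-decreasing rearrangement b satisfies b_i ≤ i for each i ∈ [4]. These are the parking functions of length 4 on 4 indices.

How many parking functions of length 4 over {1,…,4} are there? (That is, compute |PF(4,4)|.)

|PF(4,4)| = (4+1−4)·(4+1)^{4−1} = 1·125 = 125 (Konheim–Weiss)
E.g. (2,1,2,4) → sorted (1,2,2,4): b_i ≤ i ∀i, a PF.

125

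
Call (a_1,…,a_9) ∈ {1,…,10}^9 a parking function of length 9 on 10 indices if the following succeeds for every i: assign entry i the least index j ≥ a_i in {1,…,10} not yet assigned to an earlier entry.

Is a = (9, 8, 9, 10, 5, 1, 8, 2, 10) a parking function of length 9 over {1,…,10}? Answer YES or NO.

Order a: b = (1, 2, 5, 8, 8, 9, 9, 10, 10).
  b_1=1 ≤ 2
  b_2=2 ≤ 3
  b_3=5 > 4
  fails at i=3 ⇒ NO

NO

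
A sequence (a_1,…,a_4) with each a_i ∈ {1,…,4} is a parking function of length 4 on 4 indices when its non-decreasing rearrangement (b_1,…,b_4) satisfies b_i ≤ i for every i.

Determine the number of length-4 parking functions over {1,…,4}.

|PF(4,4)| = (4−4+1)·(4+1)^(4−1) = 1 · 125 = 125 (Pollak)
One tuple (1,3,3,1) → sorted (1,1,3,3): b_i ≤ i ∀i, a PF.

125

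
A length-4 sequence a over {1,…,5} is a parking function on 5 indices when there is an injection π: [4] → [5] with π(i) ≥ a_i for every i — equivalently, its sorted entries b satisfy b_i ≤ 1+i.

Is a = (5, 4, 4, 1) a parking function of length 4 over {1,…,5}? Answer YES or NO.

NO

Sorted: b = (1, 4, 4, 5).
  b_1=1 ≤ 2
  b_2=4 > 3
  fails at i=2 ⇒ NO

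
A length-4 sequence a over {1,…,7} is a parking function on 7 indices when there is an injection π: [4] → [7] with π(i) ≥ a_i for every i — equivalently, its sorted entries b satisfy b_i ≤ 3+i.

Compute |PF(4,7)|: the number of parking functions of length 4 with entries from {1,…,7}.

|PF| = 4·8^3 = 4 · 512 = 2048 (Konheim–Weiss)
One tuple (4,4,3,1) → sorted (1,3,4,4): b_i ≤ 3+i ∀i, a PF.

2048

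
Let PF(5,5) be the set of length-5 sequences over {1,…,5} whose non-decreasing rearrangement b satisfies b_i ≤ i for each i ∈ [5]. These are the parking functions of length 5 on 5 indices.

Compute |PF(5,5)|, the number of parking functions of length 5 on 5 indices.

1296

|PF(5,5)| = (5+1−5)·(5+1)^{5−1} = 1·1296 = 1296 (Pollak)
Check (2,1,5,1,1) → sorted (1,1,1,2,5): b_i ≤ i ∀i, a PF.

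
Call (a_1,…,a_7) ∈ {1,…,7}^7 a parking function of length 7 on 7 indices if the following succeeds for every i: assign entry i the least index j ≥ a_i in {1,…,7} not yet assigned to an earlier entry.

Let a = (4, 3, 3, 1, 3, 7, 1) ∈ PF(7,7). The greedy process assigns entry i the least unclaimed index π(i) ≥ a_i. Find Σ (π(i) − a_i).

Σπ(i) = 1+…+7 = 28; Σa = 4+3+3+1+3+7+1 = 22; disp = 28−22 = 6.

6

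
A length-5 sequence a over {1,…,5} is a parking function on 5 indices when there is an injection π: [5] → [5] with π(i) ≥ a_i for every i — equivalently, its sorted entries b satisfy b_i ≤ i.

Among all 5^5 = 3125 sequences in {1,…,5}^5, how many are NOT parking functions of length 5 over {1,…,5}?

|PF| = (5−5+1)·(5+1)^(5−1) = 1 · 1296 = 1296 [KW]
Check (4,5,3,2,3) → sorted (2,3,3,4,5): b_1=2>1, not a PF.
5^5 − 1296 = 3125 − 1296 = 1829

1829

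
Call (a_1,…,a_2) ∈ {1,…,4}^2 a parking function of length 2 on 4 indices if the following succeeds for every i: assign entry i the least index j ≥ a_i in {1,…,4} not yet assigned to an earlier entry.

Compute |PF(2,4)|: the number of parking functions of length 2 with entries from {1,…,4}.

15

Count = (5−2)·5^(2−1) = 3·5 = 15
Check (3,3) → sorted (3,3): b_i ≤ 2+i ∀i, a PF.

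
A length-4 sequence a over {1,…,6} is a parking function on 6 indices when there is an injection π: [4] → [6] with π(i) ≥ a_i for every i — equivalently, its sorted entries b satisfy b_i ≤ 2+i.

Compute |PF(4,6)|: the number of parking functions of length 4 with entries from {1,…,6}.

1029

|PF(4,6)| = 3·7^3 = 3·343 = 1029 [KW]
Check (6,5,4,1) → sorted (1,4,5,6): b_i ≤ 2+i ∀i, a PF.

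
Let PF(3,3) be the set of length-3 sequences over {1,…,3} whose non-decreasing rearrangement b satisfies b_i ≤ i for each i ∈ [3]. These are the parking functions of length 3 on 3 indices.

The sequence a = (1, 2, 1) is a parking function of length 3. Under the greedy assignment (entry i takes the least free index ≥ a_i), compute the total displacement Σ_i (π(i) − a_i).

2

Σπ = 3·4/2 = 6 (π permutes [3]); Σa = 1+2+1 = 4; disp = 6−4 = 2.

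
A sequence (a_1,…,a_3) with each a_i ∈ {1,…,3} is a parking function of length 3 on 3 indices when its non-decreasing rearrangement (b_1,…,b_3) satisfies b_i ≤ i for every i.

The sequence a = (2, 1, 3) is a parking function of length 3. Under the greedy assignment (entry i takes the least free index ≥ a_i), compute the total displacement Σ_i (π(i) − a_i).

0

Σπ = 6 ({1..3} each once); Σa = 2+1+3 = 6; disp = 6−6 = 0.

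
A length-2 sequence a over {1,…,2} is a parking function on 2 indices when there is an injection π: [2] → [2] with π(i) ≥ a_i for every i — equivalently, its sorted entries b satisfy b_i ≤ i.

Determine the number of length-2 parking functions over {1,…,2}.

3

|PF| = (3−2)·3^(2−1) = 1 · 3 = 3
E.g. (1,1) → sorted (1,1): b_i ≤ i ∀i, a PF.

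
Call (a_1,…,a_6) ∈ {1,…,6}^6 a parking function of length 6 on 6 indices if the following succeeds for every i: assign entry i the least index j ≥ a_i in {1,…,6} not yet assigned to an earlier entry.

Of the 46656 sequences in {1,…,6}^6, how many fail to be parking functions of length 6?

|PF| = (7−6)·7^(6−1) = 1 · 16807 = 16807 (Pollak)
E.g. (6,5,5,3,6,5) → sorted (3,5,5,5,6,6): b_1=3>1, not a PF.
6^6 − 16807 = 46656 − 16807 = 29849

29849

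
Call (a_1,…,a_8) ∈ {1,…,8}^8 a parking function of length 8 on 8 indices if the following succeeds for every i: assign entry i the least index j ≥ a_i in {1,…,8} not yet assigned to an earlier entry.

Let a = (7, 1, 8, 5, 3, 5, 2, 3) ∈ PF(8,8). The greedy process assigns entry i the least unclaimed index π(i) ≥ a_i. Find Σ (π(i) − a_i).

Σπ = 8·9/2 = 36 (π permutes [8]); Σa = 7+1+8+5+3+5+2+3 = 34; disp = 36−34 = 2.

2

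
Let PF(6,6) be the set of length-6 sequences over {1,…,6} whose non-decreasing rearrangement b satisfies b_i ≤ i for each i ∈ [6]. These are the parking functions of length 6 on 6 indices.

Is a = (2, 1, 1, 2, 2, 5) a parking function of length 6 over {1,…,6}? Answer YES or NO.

YES

Order a: b = (1, 1, 2, 2, 2, 5).
  b_1=1 ≤ 1
  b_2=1 ≤ 2
  b_3=2 ≤ 3
  b_4=2 ≤ 4
  b_5=2 ≤ 5
  b_6=5 ≤ 6
All bounds hold ⇒ YES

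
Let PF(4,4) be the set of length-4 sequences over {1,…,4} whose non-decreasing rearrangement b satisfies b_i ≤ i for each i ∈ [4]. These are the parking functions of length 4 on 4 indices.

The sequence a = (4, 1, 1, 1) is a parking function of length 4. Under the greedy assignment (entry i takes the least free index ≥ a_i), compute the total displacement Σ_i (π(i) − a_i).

Σπ(i) = 1+…+4 = 10; Σa = 4+1+1+1 = 7; disp = 10−7 = 3.

3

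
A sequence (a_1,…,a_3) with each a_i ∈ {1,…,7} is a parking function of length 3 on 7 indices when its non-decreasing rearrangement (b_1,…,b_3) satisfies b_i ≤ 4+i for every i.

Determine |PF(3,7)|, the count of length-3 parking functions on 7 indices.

|PF(3,7)| = 5·8^2 = 5·64 = 320 [KW]
E.g. (1,6,1) → sorted (1,1,6): b_i ≤ 4+i ∀i, a PF.

320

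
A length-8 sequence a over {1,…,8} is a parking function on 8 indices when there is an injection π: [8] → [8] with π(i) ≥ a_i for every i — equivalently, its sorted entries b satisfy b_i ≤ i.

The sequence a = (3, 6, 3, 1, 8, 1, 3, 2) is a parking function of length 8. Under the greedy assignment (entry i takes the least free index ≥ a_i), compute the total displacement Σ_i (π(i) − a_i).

Σπ = 36 ({1..8} each once); Σa = 3+6+3+1+8+1+3+2 = 27; disp = 36−27 = 9.

9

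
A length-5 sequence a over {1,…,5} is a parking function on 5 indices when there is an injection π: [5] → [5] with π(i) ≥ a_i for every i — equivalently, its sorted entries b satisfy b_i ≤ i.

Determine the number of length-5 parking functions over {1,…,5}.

1296

|PF| = (5+1−5)·(5+1)^{5−1} = 1×1296 = 1296
Check (5,2,2,3,1) → sorted (1,2,2,3,5): b_i ≤ i ∀i, a PF.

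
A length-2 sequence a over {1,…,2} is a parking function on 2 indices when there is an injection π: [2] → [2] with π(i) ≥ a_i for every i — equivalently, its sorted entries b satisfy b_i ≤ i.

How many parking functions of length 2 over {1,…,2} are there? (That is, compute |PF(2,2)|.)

|PF(2,2)| = (2+1−2)·(2+1)^{2−1} = 1×3 = 3
Example (1,1) → sorted (1,1): b_i ≤ i ∀i, a PF.

3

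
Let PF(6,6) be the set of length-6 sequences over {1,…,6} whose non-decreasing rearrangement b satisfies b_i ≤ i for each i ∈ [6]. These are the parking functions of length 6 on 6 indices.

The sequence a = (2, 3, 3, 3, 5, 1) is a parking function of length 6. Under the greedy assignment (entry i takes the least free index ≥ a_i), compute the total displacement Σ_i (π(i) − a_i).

Σπ = 21 ({1..6} each once); Σa = 2+3+3+3+5+1 = 17; disp = 21−17 = 4.

4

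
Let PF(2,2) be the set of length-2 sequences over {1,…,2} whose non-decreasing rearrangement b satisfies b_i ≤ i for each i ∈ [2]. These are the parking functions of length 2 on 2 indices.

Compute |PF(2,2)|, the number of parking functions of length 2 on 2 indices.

|PF| = (3−2)·3^(2−1) = 1·3 = 3
Example (1,1) → sorted (1,1): b_i ≤ i ∀i, a PF.

3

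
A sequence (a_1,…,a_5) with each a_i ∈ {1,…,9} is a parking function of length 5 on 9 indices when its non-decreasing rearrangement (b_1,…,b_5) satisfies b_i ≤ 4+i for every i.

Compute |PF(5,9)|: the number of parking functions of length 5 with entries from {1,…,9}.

50000

#PF = (9+1−5)·(9+1)^{5−1} = 5 · 10000 = 50000 (Konheim–Weiss)
One tuple (1,4,7,3,1) → sorted (1,1,3,4,7): b_i ≤ 4+i ∀i, a PF.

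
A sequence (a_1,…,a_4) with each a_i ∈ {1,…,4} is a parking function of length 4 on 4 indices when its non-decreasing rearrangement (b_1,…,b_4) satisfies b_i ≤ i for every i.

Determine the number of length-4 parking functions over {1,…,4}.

Count = 1·5^3 = 1 · 125 = 125 (Pollak)
Check (2,1,4,3) → sorted (1,2,3,4): b_i ≤ i ∀i, a PF.

125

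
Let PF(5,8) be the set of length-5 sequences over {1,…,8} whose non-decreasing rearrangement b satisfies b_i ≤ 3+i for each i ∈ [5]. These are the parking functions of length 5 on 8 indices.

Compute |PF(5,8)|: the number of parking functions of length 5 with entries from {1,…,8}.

26244

|PF(5,8)| = 4·9^4 = 4 · 6561 = 26244 (Konheim–Weiss)
Check (4,6,5,6,2) → sorted (2,4,5,6,6): b_i ≤ 3+i ∀i, a PF.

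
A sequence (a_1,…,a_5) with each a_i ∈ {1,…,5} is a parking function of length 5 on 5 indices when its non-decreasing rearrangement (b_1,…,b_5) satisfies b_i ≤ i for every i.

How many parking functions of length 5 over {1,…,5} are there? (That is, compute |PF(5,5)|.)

Count = (5+1−5)·(5+1)^{5−1} = 1·1296 = 1296 (Konheim–Weiss)
E.g. (2,3,2,2,1) → sorted (1,2,2,2,3): b_i ≤ i ∀i, a PF.

1296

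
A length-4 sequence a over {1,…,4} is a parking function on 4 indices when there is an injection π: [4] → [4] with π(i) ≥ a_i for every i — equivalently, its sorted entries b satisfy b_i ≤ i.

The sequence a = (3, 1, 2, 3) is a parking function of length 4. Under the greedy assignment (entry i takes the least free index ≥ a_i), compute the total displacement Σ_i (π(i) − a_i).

1

Σπ = 10 ({1..4} each once); Σa = 3+1+2+3 = 9; disp = 10−9 = 1.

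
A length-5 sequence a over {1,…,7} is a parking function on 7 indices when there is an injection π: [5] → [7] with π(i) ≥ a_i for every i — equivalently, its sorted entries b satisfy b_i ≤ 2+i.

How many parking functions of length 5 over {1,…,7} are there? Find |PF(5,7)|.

12288

|PF(5,7)| = 3·8^4 = 3·4096 = 12288 (Konheim–Weiss)
Example (3,6,5,4,2) → sorted (2,3,4,5,6): b_i ≤ 2+i ∀i, a PF.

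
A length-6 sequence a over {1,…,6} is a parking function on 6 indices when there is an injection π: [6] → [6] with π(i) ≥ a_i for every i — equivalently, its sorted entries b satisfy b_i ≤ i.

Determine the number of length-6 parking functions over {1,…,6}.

16807

#PF = (7−6)·7^(6−1) = 1×16807 = 16807 (Pollak)
Example (1,6,2,2,4,1) → sorted (1,1,2,2,4,6): b_i ≤ i ∀i, a PF.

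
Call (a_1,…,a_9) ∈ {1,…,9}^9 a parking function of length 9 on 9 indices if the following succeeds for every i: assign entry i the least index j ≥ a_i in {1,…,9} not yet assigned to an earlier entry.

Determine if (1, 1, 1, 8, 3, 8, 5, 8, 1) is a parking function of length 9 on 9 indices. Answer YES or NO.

Order a: b = (1, 1, 1, 1, 3, 5, 8, 8, 8).
  b_1=1 ≤ 1
  b_2=1 ≤ 2
  b_3=1 ≤ 3
  b_4=1 ≤ 4
  b_5=3 ≤ 5
  b_6=5 ≤ 6
  b_7=8 > 7
  fails at i=7 ⇒ NO

NO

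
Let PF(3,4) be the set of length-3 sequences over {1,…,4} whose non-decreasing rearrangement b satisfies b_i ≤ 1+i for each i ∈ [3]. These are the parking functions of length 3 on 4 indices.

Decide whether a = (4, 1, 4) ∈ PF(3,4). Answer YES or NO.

NO

Sorted: b = (1, 4, 4).
  b_1=1 ≤ 2
  b_2=4 > 3
  fails at i=2 ⇒ NO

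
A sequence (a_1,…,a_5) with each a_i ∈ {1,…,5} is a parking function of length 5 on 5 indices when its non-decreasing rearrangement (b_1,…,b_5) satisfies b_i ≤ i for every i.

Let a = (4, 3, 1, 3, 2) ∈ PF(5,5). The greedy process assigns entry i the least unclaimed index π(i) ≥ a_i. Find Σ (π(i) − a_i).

2

Σπ(i) = 1+…+5 = 15; Σa = 4+3+1+3+2 = 13; disp = 15−13 = 2.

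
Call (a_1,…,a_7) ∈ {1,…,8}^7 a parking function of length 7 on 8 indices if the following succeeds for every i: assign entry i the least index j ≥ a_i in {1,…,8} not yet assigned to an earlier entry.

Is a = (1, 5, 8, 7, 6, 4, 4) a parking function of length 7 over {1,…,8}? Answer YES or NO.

Rearranged: b = (1, 4, 4, 5, 6, 7, 8).
  b_1=1 ≤ 2
  b_2=4 > 3
  fails at i=2 ⇒ NO

NO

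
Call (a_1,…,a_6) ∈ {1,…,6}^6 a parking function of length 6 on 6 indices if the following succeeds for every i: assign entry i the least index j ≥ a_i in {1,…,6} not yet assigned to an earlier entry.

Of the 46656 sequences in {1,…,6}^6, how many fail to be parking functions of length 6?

#PF = (6+1−6)·(6+1)^{6−1} = 1·16807 = 16807 (Konheim–Weiss)
Example (5,6,6,6,6,3) → sorted (3,5,6,6,6,6): b_1=3>1, not a PF.
6^6 − 16807 = 46656 − 16807 = 29849

29849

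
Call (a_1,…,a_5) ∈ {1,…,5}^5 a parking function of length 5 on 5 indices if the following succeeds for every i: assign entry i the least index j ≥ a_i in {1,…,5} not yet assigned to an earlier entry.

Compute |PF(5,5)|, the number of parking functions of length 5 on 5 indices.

1296

|PF| = (5+1−5)·(5+1)^{5−1} = 1×1296 = 1296 (Konheim–Weiss)
Check (3,3,4,1,2) → sorted (1,2,3,3,4): b_i ≤ i ∀i, a PF.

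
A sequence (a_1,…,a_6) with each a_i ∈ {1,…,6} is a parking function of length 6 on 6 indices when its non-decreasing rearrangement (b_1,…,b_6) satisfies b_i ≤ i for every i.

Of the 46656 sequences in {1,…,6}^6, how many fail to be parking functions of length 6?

29849

#PF = 1·7^5 = 1·16807 = 16807 (Pollak)
E.g. (2,4,3,4,2,4) → sorted (2,2,3,4,4,4): b_1=2>1, not a PF.
So 46656 − 16807 = 29849 fail.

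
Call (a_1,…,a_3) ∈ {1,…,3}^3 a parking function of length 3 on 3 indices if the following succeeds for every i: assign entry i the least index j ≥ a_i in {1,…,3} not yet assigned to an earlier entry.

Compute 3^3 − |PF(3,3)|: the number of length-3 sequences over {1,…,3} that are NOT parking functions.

#PF = 1·4^2 = 1·16 = 16
Check (3,2,2) → sorted (2,2,3): b_1=2>1, not a PF.
So 27 − 16 = 11 fail.

11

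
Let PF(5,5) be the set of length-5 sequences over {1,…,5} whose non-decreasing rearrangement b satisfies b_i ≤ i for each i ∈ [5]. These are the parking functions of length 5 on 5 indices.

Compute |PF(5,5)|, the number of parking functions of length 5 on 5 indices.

#PF = 1·6^4 = 1·1296 = 1296 (Konheim–Weiss)
One tuple (1,4,3,2,5) → sorted (1,2,3,4,5): b_i ≤ i ∀i, a PF.

1296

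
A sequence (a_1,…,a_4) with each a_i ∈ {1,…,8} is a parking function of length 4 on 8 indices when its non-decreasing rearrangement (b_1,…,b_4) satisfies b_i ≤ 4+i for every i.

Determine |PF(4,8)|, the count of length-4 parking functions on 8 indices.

|PF(4,8)| = (9−4)·9^(4−1) = 5·729 = 3645 (Pollak)
Check (4,4,8,1) → sorted (1,4,4,8): b_i ≤ 4+i ∀i, a PF.

3645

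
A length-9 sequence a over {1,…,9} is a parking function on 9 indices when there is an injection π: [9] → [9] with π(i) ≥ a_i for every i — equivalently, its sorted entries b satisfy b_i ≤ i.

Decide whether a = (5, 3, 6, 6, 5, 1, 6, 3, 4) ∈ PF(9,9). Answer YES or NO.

NO

Sorted: b = (1, 3, 3, 4, 5, 5, 6, 6, 6).
  b_1=1 ≤ 1
  b_2=3 > 2
  fails at i=2 ⇒ NO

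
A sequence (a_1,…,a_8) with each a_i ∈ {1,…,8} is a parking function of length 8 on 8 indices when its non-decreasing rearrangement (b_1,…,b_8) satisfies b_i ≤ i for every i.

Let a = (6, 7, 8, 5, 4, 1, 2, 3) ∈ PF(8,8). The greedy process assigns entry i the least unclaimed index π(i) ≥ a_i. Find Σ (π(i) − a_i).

0

Σπ = 36 ({1..8} each once); Σa = 6+7+8+5+4+1+2+3 = 36; disp = 36−36 = 0.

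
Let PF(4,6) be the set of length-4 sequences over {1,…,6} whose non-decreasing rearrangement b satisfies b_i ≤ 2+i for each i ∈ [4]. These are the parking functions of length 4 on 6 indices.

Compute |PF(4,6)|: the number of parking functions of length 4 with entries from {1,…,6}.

|PF(4,6)| = (6+1−4)·(6+1)^{4−1} = 3×343 = 1029 [KW]
E.g. (4,6,2,5) → sorted (2,4,5,6): b_i ≤ 2+i ∀i, a PF.

1029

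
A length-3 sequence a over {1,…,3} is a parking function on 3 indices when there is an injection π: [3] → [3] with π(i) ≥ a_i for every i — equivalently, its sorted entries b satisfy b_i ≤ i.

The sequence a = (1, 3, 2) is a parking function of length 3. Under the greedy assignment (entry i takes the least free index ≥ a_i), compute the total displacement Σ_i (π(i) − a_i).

0

Σπ(i) = 1+…+3 = 6; Σa = 1+3+2 = 6; disp = 6−6 = 0.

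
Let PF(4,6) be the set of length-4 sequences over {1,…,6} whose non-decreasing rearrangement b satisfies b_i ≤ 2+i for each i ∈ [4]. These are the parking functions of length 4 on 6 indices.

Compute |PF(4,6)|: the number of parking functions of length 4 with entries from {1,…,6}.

1029

#PF = (7−4)·7^(4−1) = 3 · 343 = 1029
One tuple (1,4,6,2) → sorted (1,2,4,6): b_i ≤ 2+i ∀i, a PF.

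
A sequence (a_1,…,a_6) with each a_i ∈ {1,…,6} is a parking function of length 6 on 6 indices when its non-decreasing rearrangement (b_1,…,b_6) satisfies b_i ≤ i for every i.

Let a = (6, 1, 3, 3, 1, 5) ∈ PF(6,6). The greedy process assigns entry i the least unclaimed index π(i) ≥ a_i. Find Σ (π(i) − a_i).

2

Σπ = 6·7/2 = 21 (π permutes [6]); Σa = 6+1+3+3+1+5 = 19; disp = 21−19 = 2.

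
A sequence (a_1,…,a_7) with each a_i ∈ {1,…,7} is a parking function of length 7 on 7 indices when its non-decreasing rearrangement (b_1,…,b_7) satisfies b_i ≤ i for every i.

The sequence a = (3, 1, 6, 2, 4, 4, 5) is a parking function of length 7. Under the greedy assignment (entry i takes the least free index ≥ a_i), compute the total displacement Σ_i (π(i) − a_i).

3

Σπ = 28 ({1..7} each once); Σa = 3+1+6+2+4+4+5 = 25; disp = 28−25 = 3.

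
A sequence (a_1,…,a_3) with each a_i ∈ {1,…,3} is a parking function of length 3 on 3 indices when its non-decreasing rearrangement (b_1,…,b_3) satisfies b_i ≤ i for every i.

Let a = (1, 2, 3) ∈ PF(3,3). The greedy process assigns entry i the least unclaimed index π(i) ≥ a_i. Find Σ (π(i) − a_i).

0

Σπ = 6 ({1..3} each once); Σa = 1+2+3 = 6; disp = 6−6 = 0.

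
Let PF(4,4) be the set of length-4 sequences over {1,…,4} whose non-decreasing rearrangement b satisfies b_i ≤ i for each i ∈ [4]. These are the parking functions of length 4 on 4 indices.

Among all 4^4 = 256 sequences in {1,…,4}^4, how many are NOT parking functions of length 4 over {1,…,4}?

131

Count = (4+1−4)·(4+1)^{4−1} = 1·125 = 125
Check (4,3,4,2) → sorted (2,3,4,4): b_1=2>1, not a PF.
So 256 − 125 = 131 fail.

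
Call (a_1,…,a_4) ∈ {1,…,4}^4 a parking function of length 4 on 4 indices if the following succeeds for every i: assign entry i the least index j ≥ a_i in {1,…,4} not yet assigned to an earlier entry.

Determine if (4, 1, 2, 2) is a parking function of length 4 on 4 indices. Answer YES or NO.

YES

Rearranged: b = (1, 2, 2, 4).
  b_1=1 ≤ 1
  b_2=2 ≤ 2
  b_3=2 ≤ 3
  b_4=4 ≤ 4
All bounds hold ⇒ YES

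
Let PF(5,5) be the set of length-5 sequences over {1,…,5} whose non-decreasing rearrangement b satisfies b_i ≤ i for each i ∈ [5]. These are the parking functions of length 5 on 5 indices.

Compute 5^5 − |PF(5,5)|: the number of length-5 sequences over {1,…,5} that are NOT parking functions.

#PF = 1·6^4 = 1·1296 = 1296
One tuple (5,5,1,5,4) → sorted (1,4,5,5,5): b_2=4>2, not a PF.
Total 3125; non-PF = 3125−1296 = 1829

1829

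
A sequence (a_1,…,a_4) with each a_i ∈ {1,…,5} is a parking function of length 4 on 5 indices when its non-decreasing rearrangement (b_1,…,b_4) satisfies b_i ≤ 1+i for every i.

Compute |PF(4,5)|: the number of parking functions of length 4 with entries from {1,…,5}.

432

Count = (5−4+1)·(5+1)^(4−1) = 2 · 216 = 432 (Konheim–Weiss)
Example (5,4,1,1) → sorted (1,1,4,5): b_i ≤ 1+i ∀i, a PF.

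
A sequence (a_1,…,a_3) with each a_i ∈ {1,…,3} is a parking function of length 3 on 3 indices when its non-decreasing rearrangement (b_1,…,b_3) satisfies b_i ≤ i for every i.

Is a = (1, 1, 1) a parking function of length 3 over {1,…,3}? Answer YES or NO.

YES

Sorted: b = (1, 1, 1).
  b_1=1 ≤ 1
  b_2=1 ≤ 2
  b_3=1 ≤ 3
All bounds hold ⇒ YES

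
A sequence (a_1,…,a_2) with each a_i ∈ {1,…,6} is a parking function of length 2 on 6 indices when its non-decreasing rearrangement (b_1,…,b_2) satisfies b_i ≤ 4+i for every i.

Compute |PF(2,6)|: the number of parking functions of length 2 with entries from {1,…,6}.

#PF = (6−2+1)·(6+1)^(2−1) = 5·7 = 35
Check (1,1) → sorted (1,1): b_i ≤ 4+i ∀i, a PF.

35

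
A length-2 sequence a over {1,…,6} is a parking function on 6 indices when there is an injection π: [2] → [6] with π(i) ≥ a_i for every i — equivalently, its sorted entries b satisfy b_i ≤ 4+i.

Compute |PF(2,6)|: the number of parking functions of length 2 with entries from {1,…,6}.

Count = 5·7^1 = 5×7 = 35
Example (3,3) → sorted (3,3): b_i ≤ 4+i ∀i, a PF.

35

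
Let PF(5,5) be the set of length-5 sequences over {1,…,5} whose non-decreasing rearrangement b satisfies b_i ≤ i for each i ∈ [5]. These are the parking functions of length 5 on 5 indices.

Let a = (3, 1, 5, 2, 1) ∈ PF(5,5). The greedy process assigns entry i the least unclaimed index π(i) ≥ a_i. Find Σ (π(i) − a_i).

3

Σπ(i) = 1+…+5 = 15; Σa = 3+1+5+2+1 = 12; disp = 15−12 = 3.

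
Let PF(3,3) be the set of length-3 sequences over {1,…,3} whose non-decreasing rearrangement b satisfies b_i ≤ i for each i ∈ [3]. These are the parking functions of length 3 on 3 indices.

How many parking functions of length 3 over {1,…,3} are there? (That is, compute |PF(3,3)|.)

|PF| = (4−3)·4^(3−1) = 1 · 16 = 16 (Konheim–Weiss)
E.g. (1,1,3) → sorted (1,1,3): b_i ≤ i ∀i, a PF.

16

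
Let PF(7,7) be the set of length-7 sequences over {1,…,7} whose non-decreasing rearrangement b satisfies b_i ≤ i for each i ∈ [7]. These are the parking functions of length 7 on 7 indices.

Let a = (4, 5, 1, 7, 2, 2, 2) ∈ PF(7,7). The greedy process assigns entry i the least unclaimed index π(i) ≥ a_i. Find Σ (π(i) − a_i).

Σπ = 7·8/2 = 28 (π permutes [7]); Σa = 4+5+1+7+2+2+2 = 23; disp = 28−23 = 5.

5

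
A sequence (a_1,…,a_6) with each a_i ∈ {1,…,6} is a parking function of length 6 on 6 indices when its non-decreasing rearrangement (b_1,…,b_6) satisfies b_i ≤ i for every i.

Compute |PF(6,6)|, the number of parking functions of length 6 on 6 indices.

#PF = (6+1−6)·(6+1)^{6−1} = 1·16807 = 16807
One tuple (1,1,5,1,6,1) → sorted (1,1,1,1,5,6): b_i ≤ i ∀i, a PF.

16807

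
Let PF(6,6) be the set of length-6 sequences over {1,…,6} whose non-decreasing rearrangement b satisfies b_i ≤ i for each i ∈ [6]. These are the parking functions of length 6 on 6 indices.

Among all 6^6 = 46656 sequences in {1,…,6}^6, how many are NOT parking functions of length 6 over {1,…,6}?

#PF = (7−6)·7^(6−1) = 1 · 16807 = 16807
Check (2,4,6,2,5,6) → sorted (2,2,4,5,6,6): b_1=2>1, not a PF.
Total 46656; non-PF = 46656−16807 = 29849

29849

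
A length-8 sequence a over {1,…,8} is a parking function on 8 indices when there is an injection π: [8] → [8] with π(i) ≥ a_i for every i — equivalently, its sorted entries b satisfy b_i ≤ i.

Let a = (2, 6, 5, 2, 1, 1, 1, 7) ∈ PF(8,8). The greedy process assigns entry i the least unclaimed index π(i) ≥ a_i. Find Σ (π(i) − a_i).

Σπ = 8·9/2 = 36 (π permutes [8]); Σa = 2+6+5+2+1+1+1+7 = 25; disp = 36−25 = 11.

11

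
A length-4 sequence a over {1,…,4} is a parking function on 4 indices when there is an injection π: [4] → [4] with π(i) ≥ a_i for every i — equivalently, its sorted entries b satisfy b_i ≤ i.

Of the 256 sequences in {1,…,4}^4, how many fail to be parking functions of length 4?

#PF = (4−4+1)·(4+1)^(4−1) = 1×125 = 125 [KW]
Check (4,3,3,2) → sorted (2,3,3,4): b_1=2>1, not a PF.
Total 256; non-PF = 256−125 = 131

131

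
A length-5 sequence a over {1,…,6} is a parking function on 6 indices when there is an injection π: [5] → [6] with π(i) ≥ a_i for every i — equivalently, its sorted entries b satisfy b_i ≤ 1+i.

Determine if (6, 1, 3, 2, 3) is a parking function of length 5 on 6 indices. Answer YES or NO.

Sorted: b = (1, 2, 3, 3, 6).
  b_1=1 ≤ 2
  b_2=2 ≤ 3
  b_3=3 ≤ 4
  b_4=3 ≤ 5
  b_5=6 ≤ 6
All bounds hold ⇒ YES

YES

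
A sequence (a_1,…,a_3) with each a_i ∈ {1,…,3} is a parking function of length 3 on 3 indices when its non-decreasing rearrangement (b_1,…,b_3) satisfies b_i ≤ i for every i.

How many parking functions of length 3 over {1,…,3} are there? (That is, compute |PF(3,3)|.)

#PF = (3−3+1)·(3+1)^(3−1) = 1 · 16 = 16 [KW]
E.g. (2,3,1) → sorted (1,2,3): b_i ≤ i ∀i, a PF.

16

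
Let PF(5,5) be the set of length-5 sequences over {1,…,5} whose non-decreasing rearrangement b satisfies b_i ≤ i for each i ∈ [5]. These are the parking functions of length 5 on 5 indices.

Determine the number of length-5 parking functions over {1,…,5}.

1296

|PF(5,5)| = 1·6^4 = 1 · 1296 = 1296 (Pollak)
One tuple (2,4,1,2,5) → sorted (1,2,2,4,5): b_i ≤ i ∀i, a PF.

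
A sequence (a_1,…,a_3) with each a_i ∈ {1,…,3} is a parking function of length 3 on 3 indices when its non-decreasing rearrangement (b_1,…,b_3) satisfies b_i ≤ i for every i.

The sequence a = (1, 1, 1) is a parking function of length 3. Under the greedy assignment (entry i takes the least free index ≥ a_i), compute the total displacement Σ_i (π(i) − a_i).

Σπ(i) = 1+…+3 = 6; Σa = 1+1+1 = 3; disp = 6−3 = 3.

3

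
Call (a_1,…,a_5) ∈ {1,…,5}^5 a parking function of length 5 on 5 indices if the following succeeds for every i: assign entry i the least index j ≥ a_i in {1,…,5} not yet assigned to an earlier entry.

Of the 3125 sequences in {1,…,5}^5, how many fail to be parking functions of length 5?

|PF(5,5)| = (6−5)·6^(5−1) = 1×1296 = 1296
Check (4,5,4,5,5) → sorted (4,4,5,5,5): b_1=4>1, not a PF.
5^5 − 1296 = 3125 − 1296 = 1829

1829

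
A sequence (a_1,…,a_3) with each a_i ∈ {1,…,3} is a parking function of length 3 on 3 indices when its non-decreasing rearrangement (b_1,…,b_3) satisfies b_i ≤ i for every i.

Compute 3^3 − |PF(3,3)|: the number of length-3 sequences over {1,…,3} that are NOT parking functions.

11

Count = 1·4^2 = 1×16 = 16
Check (3,3,3) → sorted (3,3,3): b_1=3>1, not a PF.
3^3 − 16 = 27 − 16 = 11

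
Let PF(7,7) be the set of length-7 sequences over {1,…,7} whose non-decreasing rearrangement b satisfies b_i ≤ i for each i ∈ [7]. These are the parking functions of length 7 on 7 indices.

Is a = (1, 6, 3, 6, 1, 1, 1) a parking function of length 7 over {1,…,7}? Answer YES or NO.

YES

Order a: b = (1, 1, 1, 1, 3, 6, 6).
  b_1=1 ≤ 1
  b_2=1 ≤ 2
  b_3=1 ≤ 3
  b_4=1 ≤ 4
  b_5=3 ≤ 5
  b_6=6 ≤ 6
  b_7=6 ≤ 7
All bounds hold ⇒ YES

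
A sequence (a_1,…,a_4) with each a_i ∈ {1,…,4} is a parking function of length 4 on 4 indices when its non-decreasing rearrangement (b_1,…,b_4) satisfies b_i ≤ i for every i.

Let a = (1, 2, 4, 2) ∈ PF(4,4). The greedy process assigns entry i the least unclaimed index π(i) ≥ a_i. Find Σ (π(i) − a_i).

Σπ = 10 ({1..4} each once); Σa = 1+2+4+2 = 9; disp = 10−9 = 1.

1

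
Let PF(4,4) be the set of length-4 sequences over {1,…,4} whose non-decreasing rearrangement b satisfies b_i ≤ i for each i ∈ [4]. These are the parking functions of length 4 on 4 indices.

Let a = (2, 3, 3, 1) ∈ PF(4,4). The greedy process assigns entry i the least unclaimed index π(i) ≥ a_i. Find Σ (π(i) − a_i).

Σπ = 10 ({1..4} each once); Σa = 2+3+3+1 = 9; disp = 10−9 = 1.

1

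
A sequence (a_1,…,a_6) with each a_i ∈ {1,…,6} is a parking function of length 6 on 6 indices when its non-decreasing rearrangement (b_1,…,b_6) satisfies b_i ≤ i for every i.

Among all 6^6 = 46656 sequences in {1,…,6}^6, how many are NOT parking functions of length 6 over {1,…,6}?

Count = (7−6)·7^(6−1) = 1·16807 = 16807 (Pollak)
One tuple (5,3,5,5,6,6) → sorted (3,5,5,5,6,6): b_1=3>1, not a PF.
6^6 − 16807 = 46656 − 16807 = 29849

29849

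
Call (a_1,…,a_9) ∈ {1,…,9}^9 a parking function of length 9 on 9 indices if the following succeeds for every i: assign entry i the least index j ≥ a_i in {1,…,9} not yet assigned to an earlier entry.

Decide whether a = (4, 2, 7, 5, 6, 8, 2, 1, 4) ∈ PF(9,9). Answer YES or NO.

Rearranged: b = (1, 2, 2, 4, 4, 5, 6, 7, 8).
  b_1=1 ≤ 1
  b_2=2 ≤ 2
  b_3=2 ≤ 3
  b_4=4 ≤ 4
  b_5=4 ≤ 5
  b_6=5 ≤ 6
  b_7=6 ≤ 7
  b_8=7 ≤ 8
  b_9=8 ≤ 9
All bounds hold ⇒ YES

YES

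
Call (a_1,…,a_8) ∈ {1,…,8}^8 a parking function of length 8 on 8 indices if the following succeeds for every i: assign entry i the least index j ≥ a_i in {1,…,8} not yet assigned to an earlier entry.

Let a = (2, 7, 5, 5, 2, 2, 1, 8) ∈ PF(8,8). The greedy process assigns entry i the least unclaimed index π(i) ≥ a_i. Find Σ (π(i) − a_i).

Σπ = 36 ({1..8} each once); Σa = 2+7+5+5+2+2+1+8 = 32; disp = 36−32 = 4.

4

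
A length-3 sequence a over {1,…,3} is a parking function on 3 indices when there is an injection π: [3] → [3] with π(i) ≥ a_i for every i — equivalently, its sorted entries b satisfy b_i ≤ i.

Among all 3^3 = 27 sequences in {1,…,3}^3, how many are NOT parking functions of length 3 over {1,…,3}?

|PF(3,3)| = (4−3)·4^(3−1) = 1·16 = 16
E.g. (3,1,3) → sorted (1,3,3): b_2=3>2, not a PF.
So 27 − 16 = 11 fail.

11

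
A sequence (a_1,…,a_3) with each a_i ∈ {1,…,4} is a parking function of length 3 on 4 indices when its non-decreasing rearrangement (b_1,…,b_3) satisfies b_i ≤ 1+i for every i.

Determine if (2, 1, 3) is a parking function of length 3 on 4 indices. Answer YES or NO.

YES

Rearranged: b = (1, 2, 3).
  b_1=1 ≤ 2
  b_2=2 ≤ 3
  b_3=3 ≤ 4
All bounds hold ⇒ YES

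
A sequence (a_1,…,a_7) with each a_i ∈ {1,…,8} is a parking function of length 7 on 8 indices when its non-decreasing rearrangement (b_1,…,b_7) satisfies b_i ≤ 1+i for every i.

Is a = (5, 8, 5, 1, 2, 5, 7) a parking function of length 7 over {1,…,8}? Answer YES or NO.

NO

Order a: b = (1, 2, 5, 5, 5, 7, 8).
  b_1=1 ≤ 2
  b_2=2 ≤ 3
  b_3=5 > 4
  fails at i=3 ⇒ NO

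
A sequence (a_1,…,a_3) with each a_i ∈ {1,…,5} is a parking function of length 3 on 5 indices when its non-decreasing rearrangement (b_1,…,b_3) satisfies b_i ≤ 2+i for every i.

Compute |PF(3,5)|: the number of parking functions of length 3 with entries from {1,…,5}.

|PF| = (5−3+1)·(5+1)^(3−1) = 3·36 = 108
One tuple (3,1,4) → sorted (1,3,4): b_i ≤ 2+i ∀i, a PF.

108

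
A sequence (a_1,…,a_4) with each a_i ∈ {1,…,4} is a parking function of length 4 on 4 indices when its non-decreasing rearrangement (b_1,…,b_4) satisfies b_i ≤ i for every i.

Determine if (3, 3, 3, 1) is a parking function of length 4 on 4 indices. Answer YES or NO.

NO

Sorted: b = (1, 3, 3, 3).
  b_1=1 ≤ 1
  b_2=3 > 2
  fails at i=2 ⇒ NO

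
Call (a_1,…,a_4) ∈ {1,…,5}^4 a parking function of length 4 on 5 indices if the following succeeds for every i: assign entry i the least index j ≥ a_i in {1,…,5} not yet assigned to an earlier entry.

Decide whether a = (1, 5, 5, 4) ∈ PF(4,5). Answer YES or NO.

Sorted: b = (1, 4, 5, 5).
  b_1=1 ≤ 2
  b_2=4 > 3
  fails at i=2 ⇒ NO

NO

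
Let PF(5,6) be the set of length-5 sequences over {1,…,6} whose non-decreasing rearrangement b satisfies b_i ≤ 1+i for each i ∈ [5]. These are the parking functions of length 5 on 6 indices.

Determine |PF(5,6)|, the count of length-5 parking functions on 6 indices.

|PF(5,6)| = 2·7^4 = 2·2401 = 4802
Example (3,2,1,2,5) → sorted (1,2,2,3,5): b_i ≤ 1+i ∀i, a PF.

4802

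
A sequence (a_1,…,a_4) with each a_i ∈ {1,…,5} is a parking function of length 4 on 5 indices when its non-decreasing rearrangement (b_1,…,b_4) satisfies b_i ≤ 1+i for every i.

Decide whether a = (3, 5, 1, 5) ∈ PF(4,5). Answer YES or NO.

NO

Sorted: b = (1, 3, 5, 5).
  b_1=1 ≤ 2
  b_2=3 ≤ 3
  b_3=5 > 4
  fails at i=3 ⇒ NO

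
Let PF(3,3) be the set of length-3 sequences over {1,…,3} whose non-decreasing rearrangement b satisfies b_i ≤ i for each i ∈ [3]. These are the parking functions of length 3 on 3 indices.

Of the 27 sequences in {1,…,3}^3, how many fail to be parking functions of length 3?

11

#PF = (4−3)·4^(3−1) = 1×16 = 16 (Konheim–Weiss)
E.g. (3,3,2) → sorted (2,3,3): b_1=2>1, not a PF.
3^3 − 16 = 27 − 16 = 11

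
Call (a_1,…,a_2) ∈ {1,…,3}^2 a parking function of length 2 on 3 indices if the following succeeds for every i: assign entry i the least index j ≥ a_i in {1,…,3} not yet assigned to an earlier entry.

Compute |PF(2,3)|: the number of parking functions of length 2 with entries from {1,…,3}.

8

|PF| = (3−2+1)·(3+1)^(2−1) = 2×4 = 8 (Konheim–Weiss)
Check (3,1) → sorted (1,3): b_i ≤ 1+i ∀i, a PF.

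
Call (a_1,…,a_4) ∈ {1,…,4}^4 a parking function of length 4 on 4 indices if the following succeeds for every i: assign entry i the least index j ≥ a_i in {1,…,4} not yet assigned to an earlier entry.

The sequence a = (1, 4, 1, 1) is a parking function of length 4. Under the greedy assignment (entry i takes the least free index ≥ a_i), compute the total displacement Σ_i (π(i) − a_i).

Σπ = 4·5/2 = 10 (π permutes [4]); Σa = 1+4+1+1 = 7; disp = 10−7 = 3.

3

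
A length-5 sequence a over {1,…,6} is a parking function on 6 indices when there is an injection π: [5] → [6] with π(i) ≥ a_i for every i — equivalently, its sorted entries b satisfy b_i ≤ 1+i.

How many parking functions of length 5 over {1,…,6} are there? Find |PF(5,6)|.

4802

#PF = (6−5+1)·(6+1)^(5−1) = 2×2401 = 4802 (Pollak)
Example (3,3,2,1,5) → sorted (1,2,3,3,5): b_i ≤ 1+i ∀i, a PF.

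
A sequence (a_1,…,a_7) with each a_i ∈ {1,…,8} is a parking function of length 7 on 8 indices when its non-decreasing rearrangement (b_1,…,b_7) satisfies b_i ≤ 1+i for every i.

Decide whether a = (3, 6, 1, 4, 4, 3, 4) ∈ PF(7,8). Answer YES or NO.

YES

Rearranged: b = (1, 3, 3, 4, 4, 4, 6).
  b_1=1 ≤ 2
  b_2=3 ≤ 3
  b_3=3 ≤ 4
  b_4=4 ≤ 5
  b_5=4 ≤ 6
  b_6=4 ≤ 7
  b_7=6 ≤ 8
All bounds hold ⇒ YES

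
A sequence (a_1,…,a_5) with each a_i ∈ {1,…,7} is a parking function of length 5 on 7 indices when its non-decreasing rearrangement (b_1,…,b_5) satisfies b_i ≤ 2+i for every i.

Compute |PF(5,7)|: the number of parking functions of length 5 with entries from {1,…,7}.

|PF(5,7)| = (8−5)·8^(5−1) = 3·4096 = 12288
Check (1,7,2,1,4) → sorted (1,1,2,4,7): b_i ≤ 2+i ∀i, a PF.

12288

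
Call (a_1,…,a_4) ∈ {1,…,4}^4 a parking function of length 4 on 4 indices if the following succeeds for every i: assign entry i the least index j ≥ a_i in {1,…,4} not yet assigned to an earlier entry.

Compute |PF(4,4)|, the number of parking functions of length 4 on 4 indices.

125

|PF| = 1·5^3 = 1 · 125 = 125 (Konheim–Weiss)
E.g. (1,2,1,3) → sorted (1,1,2,3): b_i ≤ i ∀i, a PF.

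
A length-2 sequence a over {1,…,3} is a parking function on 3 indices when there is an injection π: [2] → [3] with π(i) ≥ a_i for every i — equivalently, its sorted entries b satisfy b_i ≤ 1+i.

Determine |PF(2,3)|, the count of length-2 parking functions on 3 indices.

|PF(2,3)| = (3−2+1)·(3+1)^(2−1) = 2 · 4 = 8 [KW]
One tuple (2,3) → sorted (2,3): b_i ≤ 1+i ∀i, a PF.

8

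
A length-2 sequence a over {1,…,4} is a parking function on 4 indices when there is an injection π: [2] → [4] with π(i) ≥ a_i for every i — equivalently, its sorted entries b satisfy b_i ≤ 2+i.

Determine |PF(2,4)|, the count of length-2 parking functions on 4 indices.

15

|PF(2,4)| = (4−2+1)·(4+1)^(2−1) = 3·5 = 15 (Konheim–Weiss)
Example (2,1) → sorted (1,2): b_i ≤ 2+i ∀i, a PF.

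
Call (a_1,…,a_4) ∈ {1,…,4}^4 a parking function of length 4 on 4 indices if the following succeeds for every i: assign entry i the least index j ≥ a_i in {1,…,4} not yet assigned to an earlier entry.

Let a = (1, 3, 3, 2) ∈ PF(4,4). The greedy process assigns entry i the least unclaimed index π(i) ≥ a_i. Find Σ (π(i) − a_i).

1

Σπ = 4·5/2 = 10 (π permutes [4]); Σa = 1+3+3+2 = 9; disp = 10−9 = 1.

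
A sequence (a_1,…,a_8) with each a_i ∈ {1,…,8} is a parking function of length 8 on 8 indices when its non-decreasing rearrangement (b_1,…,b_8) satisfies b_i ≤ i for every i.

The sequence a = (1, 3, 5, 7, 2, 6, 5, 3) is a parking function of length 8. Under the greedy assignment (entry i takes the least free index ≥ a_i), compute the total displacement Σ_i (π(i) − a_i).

4

Σπ = 36 ({1..8} each once); Σa = 1+3+5+7+2+6+5+3 = 32; disp = 36−32 = 4.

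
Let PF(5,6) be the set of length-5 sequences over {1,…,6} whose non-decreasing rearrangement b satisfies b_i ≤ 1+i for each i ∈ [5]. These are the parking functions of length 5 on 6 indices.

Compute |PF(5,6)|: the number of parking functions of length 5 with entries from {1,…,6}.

Count = 2·7^4 = 2×2401 = 4802 (Konheim–Weiss)
Example (1,2,2,1,4) → sorted (1,1,2,2,4): b_i ≤ 1+i ∀i, a PF.

4802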